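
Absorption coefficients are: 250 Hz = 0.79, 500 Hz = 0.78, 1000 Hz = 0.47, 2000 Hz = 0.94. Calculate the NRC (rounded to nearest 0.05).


Given values:
  a_250 = 0.79, a_500 = 0.78
  a_1000 = 0.47, a_2000 = 0.94
Formula: NRC = (a250 + a500 + a1000 + a2000) / 4
Sum = 0.79 + 0.78 + 0.47 + 0.94 = 2.98
NRC = 2.98 / 4 = 0.745
Rounded to nearest 0.05: 0.75

0.75


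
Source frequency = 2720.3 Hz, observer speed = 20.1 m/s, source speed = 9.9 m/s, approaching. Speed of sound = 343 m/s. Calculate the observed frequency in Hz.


Given values:
  f_s = 2720.3 Hz, v_o = 20.1 m/s, v_s = 9.9 m/s
  Direction: approaching
Formula: f_o = f_s * (c + v_o) / (c - v_s)
Numerator: c + v_o = 343 + 20.1 = 363.1
Denominator: c - v_s = 343 - 9.9 = 333.1
f_o = 2720.3 * 363.1 / 333.1 = 2965.3

2965.3 Hz


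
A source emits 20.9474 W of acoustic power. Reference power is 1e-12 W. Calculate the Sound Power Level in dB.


Given values:
  W = 20.9474 W
  W_ref = 1e-12 W
Formula: SWL = 10 * log10(W / W_ref)
Compute ratio: W / W_ref = 20947400000000
Compute log10: log10(20947400000000) = 13.32113
Multiply: SWL = 10 * 13.32113 = 133.21

133.21 dB


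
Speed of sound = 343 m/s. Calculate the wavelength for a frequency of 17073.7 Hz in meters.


Given values:
  c = 343 m/s, f = 17073.7 Hz
Formula: lambda = c / f
lambda = 343 / 17073.7
lambda = 0.0201

0.0201 m


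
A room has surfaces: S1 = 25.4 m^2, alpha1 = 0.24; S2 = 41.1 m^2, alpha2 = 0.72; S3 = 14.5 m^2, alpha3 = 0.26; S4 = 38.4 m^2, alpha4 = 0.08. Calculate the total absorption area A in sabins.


Given surfaces:
  Surface 1: 25.4 * 0.24 = 6.096
  Surface 2: 41.1 * 0.72 = 29.592
  Surface 3: 14.5 * 0.26 = 3.77
  Surface 4: 38.4 * 0.08 = 3.072
Formula: A = sum(Si * alpha_i)
A = 6.096 + 29.592 + 3.77 + 3.072
A = 42.53

42.53 sabins


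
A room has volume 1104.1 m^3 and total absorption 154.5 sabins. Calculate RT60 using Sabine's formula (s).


Given values:
  V = 1104.1 m^3
  A = 154.5 sabins
Formula: RT60 = 0.161 * V / A
Numerator: 0.161 * 1104.1 = 177.7601
RT60 = 177.7601 / 154.5 = 1.151

1.151 s


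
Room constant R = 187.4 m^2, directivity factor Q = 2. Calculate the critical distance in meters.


Given values:
  R = 187.4 m^2, Q = 2
Formula: d_c = 0.141 * sqrt(Q * R)
Compute Q * R = 2 * 187.4 = 374.8
Compute sqrt(374.8) = 19.3598
d_c = 0.141 * 19.3598 = 2.73

2.73 m


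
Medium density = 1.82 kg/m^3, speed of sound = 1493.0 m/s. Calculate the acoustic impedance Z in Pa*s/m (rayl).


Given values:
  rho = 1.82 kg/m^3
  c = 1493.0 m/s
Formula: Z = rho * c
Z = 1.82 * 1493.0
Z = 2717.26

2717.26 rayl


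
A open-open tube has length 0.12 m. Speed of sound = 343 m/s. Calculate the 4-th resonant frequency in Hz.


Given values:
  Tube type: open-open, L = 0.12 m, c = 343 m/s, n = 4
Formula: f_n = n * c / (2 * L)
Compute 2 * L = 2 * 0.12 = 0.24
f = 4 * 343 / 0.24
f = 5716.67

5716.67 Hz


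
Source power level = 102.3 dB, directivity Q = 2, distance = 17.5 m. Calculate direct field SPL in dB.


Given values:
  Lw = 102.3 dB, Q = 2, r = 17.5 m
Formula: SPL = Lw + 10 * log10(Q / (4 * pi * r^2))
Compute 4 * pi * r^2 = 4 * pi * 17.5^2 = 3848.451
Compute Q / denom = 2 / 3848.451 = 0.00051969
Compute 10 * log10(0.00051969) = -32.8426
SPL = 102.3 + (-32.8426) = 69.46

69.46 dB


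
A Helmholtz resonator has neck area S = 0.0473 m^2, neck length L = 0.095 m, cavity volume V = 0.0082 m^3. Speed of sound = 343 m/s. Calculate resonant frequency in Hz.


Given values:
  S = 0.0473 m^2, L = 0.095 m, V = 0.0082 m^3, c = 343 m/s
Formula: f = (c / (2*pi)) * sqrt(S / (V * L))
Compute V * L = 0.0082 * 0.095 = 0.000779
Compute S / (V * L) = 0.0473 / 0.000779 = 60.7189
Compute sqrt(60.7189) = 7.792233
Compute c / (2*pi) = 343 / 6.283185 = 54.590148
f = 54.590148 * 7.792233 = 425.38

425.38 Hz


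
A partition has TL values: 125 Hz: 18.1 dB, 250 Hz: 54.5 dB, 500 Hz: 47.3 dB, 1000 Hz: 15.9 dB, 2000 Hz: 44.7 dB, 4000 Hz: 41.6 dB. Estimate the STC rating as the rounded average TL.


Given TL values at each frequency:
  125 Hz: 18.1 dB
  250 Hz: 54.5 dB
  500 Hz: 47.3 dB
  1000 Hz: 15.9 dB
  2000 Hz: 44.7 dB
  4000 Hz: 41.6 dB
Formula: STC ~ round(average of TL values)
Sum = 18.1 + 54.5 + 47.3 + 15.9 + 44.7 + 41.6 = 222.1
Average = 222.1 / 6 = 37.02
Rounded: 37

37


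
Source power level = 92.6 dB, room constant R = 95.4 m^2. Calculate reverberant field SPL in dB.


Given values:
  Lw = 92.6 dB, R = 95.4 m^2
Formula: SPL = Lw + 10 * log10(4 / R)
Compute 4 / R = 4 / 95.4 = 0.041929
Compute 10 * log10(0.041929) = -13.7749
SPL = 92.6 + (-13.7749) = 78.83

78.83 dB


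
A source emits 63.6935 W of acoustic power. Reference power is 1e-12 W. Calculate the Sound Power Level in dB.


Given values:
  W = 63.6935 W
  W_ref = 1e-12 W
Formula: SWL = 10 * log10(W / W_ref)
Compute ratio: W / W_ref = 63693500000000
Compute log10: log10(63693500000000) = 13.804095
Multiply: SWL = 10 * 13.804095 = 138.04

138.04 dB


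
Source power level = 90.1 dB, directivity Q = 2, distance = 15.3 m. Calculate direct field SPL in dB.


Given values:
  Lw = 90.1 dB, Q = 2, r = 15.3 m
Formula: SPL = Lw + 10 * log10(Q / (4 * pi * r^2))
Compute 4 * pi * r^2 = 4 * pi * 15.3^2 = 2941.6617
Compute Q / denom = 2 / 2941.6617 = 0.00067989
Compute 10 * log10(0.00067989) = -31.6756
SPL = 90.1 + (-31.6756) = 58.42

58.42 dB


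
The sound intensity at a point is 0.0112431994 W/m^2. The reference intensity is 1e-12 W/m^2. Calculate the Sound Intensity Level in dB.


Given values:
  I = 0.0112431994 W/m^2
  I_ref = 1e-12 W/m^2
Formula: SIL = 10 * log10(I / I_ref)
Compute ratio: I / I_ref = 11243199400
Compute log10: log10(11243199400) = 10.05089
Multiply: SIL = 10 * 10.05089 = 100.51

100.51 dB


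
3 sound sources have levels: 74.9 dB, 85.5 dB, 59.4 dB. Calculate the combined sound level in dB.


Formula: L_total = 10 * log10( sum(10^(Li/10)) )
  Source 1: 10^(74.9/10) = 30902954.3251
  Source 2: 10^(85.5/10) = 354813389.2336
  Source 3: 10^(59.4/10) = 870963.59
Sum of linear values = 386587307.1487
L_total = 10 * log10(386587307.1487) = 85.87

85.87 dB


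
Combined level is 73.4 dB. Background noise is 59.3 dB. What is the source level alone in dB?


Given values:
  L_total = 73.4 dB, L_bg = 59.3 dB
Formula: L_source = 10 * log10(10^(L_total/10) - 10^(L_bg/10))
Convert to linear:
  10^(73.4/10) = 21877616.2395
  10^(59.3/10) = 851138.0382
Difference: 21877616.2395 - 851138.0382 = 21026478.2013
L_source = 10 * log10(21026478.2013) = 73.23

73.23 dB


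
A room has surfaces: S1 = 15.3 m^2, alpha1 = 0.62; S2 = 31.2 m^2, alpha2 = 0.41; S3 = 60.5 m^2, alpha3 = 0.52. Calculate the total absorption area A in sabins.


Given surfaces:
  Surface 1: 15.3 * 0.62 = 9.486
  Surface 2: 31.2 * 0.41 = 12.792
  Surface 3: 60.5 * 0.52 = 31.46
Formula: A = sum(Si * alpha_i)
A = 9.486 + 12.792 + 31.46
A = 53.74

53.74 sabins


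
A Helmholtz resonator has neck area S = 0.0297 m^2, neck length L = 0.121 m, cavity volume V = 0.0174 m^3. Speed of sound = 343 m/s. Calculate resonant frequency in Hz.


Given values:
  S = 0.0297 m^2, L = 0.121 m, V = 0.0174 m^3, c = 343 m/s
Formula: f = (c / (2*pi)) * sqrt(S / (V * L))
Compute V * L = 0.0174 * 0.121 = 0.0021054
Compute S / (V * L) = 0.0297 / 0.0021054 = 14.1066
Compute sqrt(14.1066) = 3.755875
Compute c / (2*pi) = 343 / 6.283185 = 54.590148
f = 54.590148 * 3.755875 = 205.03

205.03 Hz


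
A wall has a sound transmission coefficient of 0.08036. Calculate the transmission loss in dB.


Given values:
  tau = 0.08036
Formula: TL = 10 * log10(1 / tau)
Compute 1 / tau = 1 / 0.08036 = 12.444
Compute log10(12.444) = 1.09496
TL = 10 * 1.09496 = 10.95

10.95 dB


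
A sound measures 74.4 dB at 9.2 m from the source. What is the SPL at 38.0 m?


Given values:
  SPL1 = 74.4 dB, r1 = 9.2 m, r2 = 38.0 m
Formula: SPL2 = SPL1 - 20 * log10(r2 / r1)
Compute ratio: r2 / r1 = 38.0 / 9.2 = 4.1304
Compute log10: log10(4.1304) = 0.615992
Compute drop: 20 * 0.615992 = 12.3198
SPL2 = 74.4 - 12.3198 = 62.08

62.08 dB


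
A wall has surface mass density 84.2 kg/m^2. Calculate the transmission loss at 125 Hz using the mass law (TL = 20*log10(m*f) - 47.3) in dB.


Given values:
  m = 84.2 kg/m^2, f = 125 Hz
Formula: TL = 20 * log10(m * f) - 47.3
Compute m * f = 84.2 * 125 = 10525.0
Compute log10(10525.0) = 4.022222
Compute 20 * 4.022222 = 80.4444
TL = 80.4444 - 47.3 = 33.14

33.14 dB


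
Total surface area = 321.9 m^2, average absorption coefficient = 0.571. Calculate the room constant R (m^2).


Given values:
  S = 321.9 m^2, alpha = 0.571
Formula: R = S * alpha / (1 - alpha)
Numerator: 321.9 * 0.571 = 183.8049
Denominator: 1 - 0.571 = 0.429
R = 183.8049 / 0.429 = 428.45

428.45 m^2


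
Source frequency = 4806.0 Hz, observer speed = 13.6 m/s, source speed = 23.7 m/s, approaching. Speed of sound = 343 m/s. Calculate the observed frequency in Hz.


Given values:
  f_s = 4806.0 Hz, v_o = 13.6 m/s, v_s = 23.7 m/s
  Direction: approaching
Formula: f_o = f_s * (c + v_o) / (c - v_s)
Numerator: c + v_o = 343 + 13.6 = 356.6
Denominator: c - v_s = 343 - 23.7 = 319.3
f_o = 4806.0 * 356.6 / 319.3 = 5367.43

5367.43 Hz


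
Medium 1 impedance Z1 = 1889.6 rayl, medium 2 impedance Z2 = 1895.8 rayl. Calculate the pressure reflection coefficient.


Given values:
  Z1 = 1889.6 rayl, Z2 = 1895.8 rayl
Formula: R = (Z2 - Z1) / (Z2 + Z1)
Numerator: Z2 - Z1 = 1895.8 - 1889.6 = 6.2
Denominator: Z2 + Z1 = 1895.8 + 1889.6 = 3785.4
R = 6.2 / 3785.4 = 0.0016

0.0016


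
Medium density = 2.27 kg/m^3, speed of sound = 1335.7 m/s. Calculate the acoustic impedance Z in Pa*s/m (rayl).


Given values:
  rho = 2.27 kg/m^3
  c = 1335.7 m/s
Formula: Z = rho * c
Z = 2.27 * 1335.7
Z = 3032.04

3032.04 rayl


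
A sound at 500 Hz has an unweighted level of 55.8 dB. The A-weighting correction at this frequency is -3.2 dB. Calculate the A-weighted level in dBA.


Given values:
  SPL = 55.8 dB
  A-weighting at 500 Hz = -3.2 dB
Formula: L_A = SPL + A_weight
L_A = 55.8 + (-3.2)
L_A = 52.6

52.6 dBA


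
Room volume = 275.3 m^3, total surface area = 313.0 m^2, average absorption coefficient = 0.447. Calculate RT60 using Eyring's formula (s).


Given values:
  V = 275.3 m^3, S = 313.0 m^2, alpha = 0.447
Formula: RT60 = 0.161 * V / (-S * ln(1 - alpha))
Compute ln(1 - 0.447) = ln(0.553) = -0.592397
Denominator: -313.0 * -0.592397 = 185.4203
Numerator: 0.161 * 275.3 = 44.3233
RT60 = 44.3233 / 185.4203 = 0.239

0.239 s


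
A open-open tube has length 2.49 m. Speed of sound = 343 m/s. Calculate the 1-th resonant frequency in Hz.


Given values:
  Tube type: open-open, L = 2.49 m, c = 343 m/s, n = 1
Formula: f_n = n * c / (2 * L)
Compute 2 * L = 2 * 2.49 = 4.98
f = 1 * 343 / 4.98
f = 68.88

68.88 Hz


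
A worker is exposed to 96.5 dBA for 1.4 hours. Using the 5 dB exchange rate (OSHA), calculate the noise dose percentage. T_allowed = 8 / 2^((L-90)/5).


Given values:
  L = 96.5 dBA, T = 1.4 hours
Formula: T_allowed = 8 / 2^((L - 90) / 5)
Compute exponent: (96.5 - 90) / 5 = 1.3
Compute 2^(1.3) = 2.462289
T_allowed = 8 / 2.462289 = 3.249009 hours
Dose = (T / T_allowed) * 100
Dose = (1.4 / 3.249009) * 100 = 43.09

43.09 %


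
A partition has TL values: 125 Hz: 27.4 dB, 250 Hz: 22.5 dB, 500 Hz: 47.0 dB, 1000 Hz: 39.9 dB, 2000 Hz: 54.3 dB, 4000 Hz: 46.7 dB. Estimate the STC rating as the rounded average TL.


Given TL values at each frequency:
  125 Hz: 27.4 dB
  250 Hz: 22.5 dB
  500 Hz: 47.0 dB
  1000 Hz: 39.9 dB
  2000 Hz: 54.3 dB
  4000 Hz: 46.7 dB
Formula: STC ~ round(average of TL values)
Sum = 27.4 + 22.5 + 47.0 + 39.9 + 54.3 + 46.7 = 237.8
Average = 237.8 / 6 = 39.63
Rounded: 40

40


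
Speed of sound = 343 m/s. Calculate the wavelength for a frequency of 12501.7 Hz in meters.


Given values:
  c = 343 m/s, f = 12501.7 Hz
Formula: lambda = c / f
lambda = 343 / 12501.7
lambda = 0.0274

0.0274 m


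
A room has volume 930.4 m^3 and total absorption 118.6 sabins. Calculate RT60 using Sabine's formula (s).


Given values:
  V = 930.4 m^3
  A = 118.6 sabins
Formula: RT60 = 0.161 * V / A
Numerator: 0.161 * 930.4 = 149.7944
RT60 = 149.7944 / 118.6 = 1.263

1.263 s


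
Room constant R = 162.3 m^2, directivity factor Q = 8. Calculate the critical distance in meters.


Given values:
  R = 162.3 m^2, Q = 8
Formula: d_c = 0.141 * sqrt(Q * R)
Compute Q * R = 8 * 162.3 = 1298.4
Compute sqrt(1298.4) = 36.0333
d_c = 0.141 * 36.0333 = 5.081

5.081 m


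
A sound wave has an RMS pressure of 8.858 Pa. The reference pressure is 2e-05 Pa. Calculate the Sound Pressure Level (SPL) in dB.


Given values:
  p = 8.858 Pa
  p_ref = 2e-05 Pa
Formula: SPL = 20 * log10(p / p_ref)
Compute ratio: p / p_ref = 8.858 / 2e-05 = 442900
Compute log10: log10(442900) = 5.646306
Multiply: SPL = 20 * 5.646306 = 112.93

112.93 dB


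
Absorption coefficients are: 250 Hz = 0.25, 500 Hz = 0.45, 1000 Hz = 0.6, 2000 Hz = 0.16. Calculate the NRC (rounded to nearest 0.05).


Given values:
  a_250 = 0.25, a_500 = 0.45
  a_1000 = 0.6, a_2000 = 0.16
Formula: NRC = (a250 + a500 + a1000 + a2000) / 4
Sum = 0.25 + 0.45 + 0.6 + 0.16 = 1.46
NRC = 1.46 / 4 = 0.365
Rounded to nearest 0.05: 0.35

0.35


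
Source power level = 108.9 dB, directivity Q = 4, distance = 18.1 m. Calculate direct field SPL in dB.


Given values:
  Lw = 108.9 dB, Q = 4, r = 18.1 m
Formula: SPL = Lw + 10 * log10(Q / (4 * pi * r^2))
Compute 4 * pi * r^2 = 4 * pi * 18.1^2 = 4116.8687
Compute Q / denom = 4 / 4116.8687 = 0.00097161
Compute 10 * log10(0.00097161) = -30.1251
SPL = 108.9 + (-30.1251) = 78.77

78.77 dB


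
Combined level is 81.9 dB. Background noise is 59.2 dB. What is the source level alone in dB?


Given values:
  L_total = 81.9 dB, L_bg = 59.2 dB
Formula: L_source = 10 * log10(10^(L_total/10) - 10^(L_bg/10))
Convert to linear:
  10^(81.9/10) = 154881661.8912
  10^(59.2/10) = 831763.7711
Difference: 154881661.8912 - 831763.7711 = 154049898.1201
L_source = 10 * log10(154049898.1201) = 81.88

81.88 dB


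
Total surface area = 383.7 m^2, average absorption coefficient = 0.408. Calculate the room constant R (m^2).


Given values:
  S = 383.7 m^2, alpha = 0.408
Formula: R = S * alpha / (1 - alpha)
Numerator: 383.7 * 0.408 = 156.5496
Denominator: 1 - 0.408 = 0.592
R = 156.5496 / 0.592 = 264.44

264.44 m^2


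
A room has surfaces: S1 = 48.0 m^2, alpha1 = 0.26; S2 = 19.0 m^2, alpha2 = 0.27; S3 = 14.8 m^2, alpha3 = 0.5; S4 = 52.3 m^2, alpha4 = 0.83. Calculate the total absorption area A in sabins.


Given surfaces:
  Surface 1: 48.0 * 0.26 = 12.48
  Surface 2: 19.0 * 0.27 = 5.13
  Surface 3: 14.8 * 0.5 = 7.4
  Surface 4: 52.3 * 0.83 = 43.409
Formula: A = sum(Si * alpha_i)
A = 12.48 + 5.13 + 7.4 + 43.409
A = 68.42

68.42 sabins


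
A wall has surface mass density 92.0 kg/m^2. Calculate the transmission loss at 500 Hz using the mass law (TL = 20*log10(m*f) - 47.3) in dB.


Given values:
  m = 92.0 kg/m^2, f = 500 Hz
Formula: TL = 20 * log10(m * f) - 47.3
Compute m * f = 92.0 * 500 = 46000.0
Compute log10(46000.0) = 4.662758
Compute 20 * 4.662758 = 93.2552
TL = 93.2552 - 47.3 = 45.96

45.96 dB


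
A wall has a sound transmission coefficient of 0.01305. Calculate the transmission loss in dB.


Given values:
  tau = 0.01305
Formula: TL = 10 * log10(1 / tau)
Compute 1 / tau = 1 / 0.01305 = 76.6284
Compute log10(76.6284) = 1.88439
TL = 10 * 1.88439 = 18.84

18.84 dB


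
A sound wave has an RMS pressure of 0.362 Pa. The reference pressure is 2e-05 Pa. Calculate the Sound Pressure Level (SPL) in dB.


Given values:
  p = 0.362 Pa
  p_ref = 2e-05 Pa
Formula: SPL = 20 * log10(p / p_ref)
Compute ratio: p / p_ref = 0.362 / 2e-05 = 18100
Compute log10: log10(18100) = 4.257679
Multiply: SPL = 20 * 4.257679 = 85.15

85.15 dB


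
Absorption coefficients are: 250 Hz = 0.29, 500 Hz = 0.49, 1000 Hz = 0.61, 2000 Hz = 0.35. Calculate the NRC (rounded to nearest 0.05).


Given values:
  a_250 = 0.29, a_500 = 0.49
  a_1000 = 0.61, a_2000 = 0.35
Formula: NRC = (a250 + a500 + a1000 + a2000) / 4
Sum = 0.29 + 0.49 + 0.61 + 0.35 = 1.74
NRC = 1.74 / 4 = 0.435
Rounded to nearest 0.05: 0.45

0.45


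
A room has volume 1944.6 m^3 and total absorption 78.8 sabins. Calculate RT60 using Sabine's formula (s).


Given values:
  V = 1944.6 m^3
  A = 78.8 sabins
Formula: RT60 = 0.161 * V / A
Numerator: 0.161 * 1944.6 = 313.0806
RT60 = 313.0806 / 78.8 = 3.973

3.973 s


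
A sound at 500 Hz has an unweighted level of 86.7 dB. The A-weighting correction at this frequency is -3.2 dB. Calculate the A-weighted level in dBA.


Given values:
  SPL = 86.7 dB
  A-weighting at 500 Hz = -3.2 dB
Formula: L_A = SPL + A_weight
L_A = 86.7 + (-3.2)
L_A = 83.5

83.5 dBA


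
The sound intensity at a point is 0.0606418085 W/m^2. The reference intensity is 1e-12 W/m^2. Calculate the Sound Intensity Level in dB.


Given values:
  I = 0.0606418085 W/m^2
  I_ref = 1e-12 W/m^2
Formula: SIL = 10 * log10(I / I_ref)
Compute ratio: I / I_ref = 60641808500
Compute log10: log10(60641808500) = 10.782772
Multiply: SIL = 10 * 10.782772 = 107.83

107.83 dB


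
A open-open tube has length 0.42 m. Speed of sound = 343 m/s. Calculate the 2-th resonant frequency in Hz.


Given values:
  Tube type: open-open, L = 0.42 m, c = 343 m/s, n = 2
Formula: f_n = n * c / (2 * L)
Compute 2 * L = 2 * 0.42 = 0.84
f = 2 * 343 / 0.84
f = 816.67

816.67 Hz


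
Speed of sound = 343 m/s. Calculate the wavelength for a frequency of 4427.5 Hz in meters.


Given values:
  c = 343 m/s, f = 4427.5 Hz
Formula: lambda = c / f
lambda = 343 / 4427.5
lambda = 0.0775

0.0775 m


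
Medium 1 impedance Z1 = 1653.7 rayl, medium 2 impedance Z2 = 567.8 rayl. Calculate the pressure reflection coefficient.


Given values:
  Z1 = 1653.7 rayl, Z2 = 567.8 rayl
Formula: R = (Z2 - Z1) / (Z2 + Z1)
Numerator: Z2 - Z1 = 567.8 - 1653.7 = -1085.9
Denominator: Z2 + Z1 = 567.8 + 1653.7 = 2221.5
R = -1085.9 / 2221.5 = -0.4888

-0.4888


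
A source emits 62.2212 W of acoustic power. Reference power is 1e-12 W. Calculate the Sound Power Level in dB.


Given values:
  W = 62.2212 W
  W_ref = 1e-12 W
Formula: SWL = 10 * log10(W / W_ref)
Compute ratio: W / W_ref = 62221200000000
Compute log10: log10(62221200000000) = 13.793938
Multiply: SWL = 10 * 13.793938 = 137.94

137.94 dB


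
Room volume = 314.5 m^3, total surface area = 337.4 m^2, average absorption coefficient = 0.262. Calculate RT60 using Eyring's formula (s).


Given values:
  V = 314.5 m^3, S = 337.4 m^2, alpha = 0.262
Formula: RT60 = 0.161 * V / (-S * ln(1 - alpha))
Compute ln(1 - 0.262) = ln(0.738) = -0.303811
Denominator: -337.4 * -0.303811 = 102.5058
Numerator: 0.161 * 314.5 = 50.6345
RT60 = 50.6345 / 102.5058 = 0.494

0.494 s


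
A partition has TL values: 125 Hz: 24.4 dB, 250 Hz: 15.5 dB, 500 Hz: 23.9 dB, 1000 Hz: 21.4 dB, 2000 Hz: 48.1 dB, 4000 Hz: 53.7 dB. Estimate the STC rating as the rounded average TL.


Given TL values at each frequency:
  125 Hz: 24.4 dB
  250 Hz: 15.5 dB
  500 Hz: 23.9 dB
  1000 Hz: 21.4 dB
  2000 Hz: 48.1 dB
  4000 Hz: 53.7 dB
Formula: STC ~ round(average of TL values)
Sum = 24.4 + 15.5 + 23.9 + 21.4 + 48.1 + 53.7 = 187.0
Average = 187.0 / 6 = 31.17
Rounded: 31

31


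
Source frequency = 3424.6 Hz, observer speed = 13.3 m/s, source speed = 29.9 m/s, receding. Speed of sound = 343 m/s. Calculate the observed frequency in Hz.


Given values:
  f_s = 3424.6 Hz, v_o = 13.3 m/s, v_s = 29.9 m/s
  Direction: receding
Formula: f_o = f_s * (c - v_o) / (c + v_s)
Numerator: c - v_o = 343 - 13.3 = 329.7
Denominator: c + v_s = 343 + 29.9 = 372.9
f_o = 3424.6 * 329.7 / 372.9 = 3027.86

3027.86 Hz


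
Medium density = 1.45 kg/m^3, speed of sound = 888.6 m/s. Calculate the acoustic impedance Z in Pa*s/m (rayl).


Given values:
  rho = 1.45 kg/m^3
  c = 888.6 m/s
Formula: Z = rho * c
Z = 1.45 * 888.6
Z = 1288.47

1288.47 rayl


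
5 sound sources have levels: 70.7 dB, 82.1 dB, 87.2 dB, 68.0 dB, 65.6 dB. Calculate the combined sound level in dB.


Formula: L_total = 10 * log10( sum(10^(Li/10)) )
  Source 1: 10^(70.7/10) = 11748975.5494
  Source 2: 10^(82.1/10) = 162181009.7359
  Source 3: 10^(87.2/10) = 524807460.2498
  Source 4: 10^(68.0/10) = 6309573.4448
  Source 5: 10^(65.6/10) = 3630780.5477
Sum of linear values = 708677799.5276
L_total = 10 * log10(708677799.5276) = 88.5

88.5 dB


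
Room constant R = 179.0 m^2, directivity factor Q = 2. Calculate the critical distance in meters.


Given values:
  R = 179.0 m^2, Q = 2
Formula: d_c = 0.141 * sqrt(Q * R)
Compute Q * R = 2 * 179.0 = 358.0
Compute sqrt(358.0) = 18.9209
d_c = 0.141 * 18.9209 = 2.668

2.668 m


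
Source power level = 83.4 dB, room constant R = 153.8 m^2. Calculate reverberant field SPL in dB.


Given values:
  Lw = 83.4 dB, R = 153.8 m^2
Formula: SPL = Lw + 10 * log10(4 / R)
Compute 4 / R = 4 / 153.8 = 0.026008
Compute 10 * log10(0.026008) = -15.8489
SPL = 83.4 + (-15.8489) = 67.55

67.55 dB


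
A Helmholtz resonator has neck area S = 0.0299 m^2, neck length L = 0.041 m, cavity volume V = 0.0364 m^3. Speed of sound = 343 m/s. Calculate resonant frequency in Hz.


Given values:
  S = 0.0299 m^2, L = 0.041 m, V = 0.0364 m^3, c = 343 m/s
Formula: f = (c / (2*pi)) * sqrt(S / (V * L))
Compute V * L = 0.0364 * 0.041 = 0.0014924
Compute S / (V * L) = 0.0299 / 0.0014924 = 20.0348
Compute sqrt(20.0348) = 4.476025
Compute c / (2*pi) = 343 / 6.283185 = 54.590148
f = 54.590148 * 4.476025 = 244.35

244.35 Hz


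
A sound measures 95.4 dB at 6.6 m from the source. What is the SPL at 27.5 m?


Given values:
  SPL1 = 95.4 dB, r1 = 6.6 m, r2 = 27.5 m
Formula: SPL2 = SPL1 - 20 * log10(r2 / r1)
Compute ratio: r2 / r1 = 27.5 / 6.6 = 4.1667
Compute log10: log10(4.1667) = 0.619792
Compute drop: 20 * 0.619792 = 12.3958
SPL2 = 95.4 - 12.3958 = 83.0

83.0 dB


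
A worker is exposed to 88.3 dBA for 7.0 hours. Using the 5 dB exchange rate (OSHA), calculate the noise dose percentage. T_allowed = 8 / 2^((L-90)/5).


Given values:
  L = 88.3 dBA, T = 7.0 hours
Formula: T_allowed = 8 / 2^((L - 90) / 5)
Compute exponent: (88.3 - 90) / 5 = -0.34
Compute 2^(-0.34) = 0.790041
T_allowed = 8 / 0.790041 = 10.126057 hours
Dose = (T / T_allowed) * 100
Dose = (7.0 / 10.126057) * 100 = 69.13

69.13 %


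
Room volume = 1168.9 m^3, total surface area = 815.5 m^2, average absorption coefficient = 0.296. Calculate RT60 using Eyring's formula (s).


Given values:
  V = 1168.9 m^3, S = 815.5 m^2, alpha = 0.296
Formula: RT60 = 0.161 * V / (-S * ln(1 - alpha))
Compute ln(1 - 0.296) = ln(0.704) = -0.350977
Denominator: -815.5 * -0.350977 = 286.2217
Numerator: 0.161 * 1168.9 = 188.1929
RT60 = 188.1929 / 286.2217 = 0.658

0.658 s


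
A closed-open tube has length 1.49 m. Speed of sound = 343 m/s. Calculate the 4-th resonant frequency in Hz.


Given values:
  Tube type: closed-open, L = 1.49 m, c = 343 m/s, n = 4
Formula: f_n = (2n - 1) * c / (4 * L)
Compute 2n - 1 = 2*4 - 1 = 7
Compute 4 * L = 4 * 1.49 = 5.96
f = 7 * 343 / 5.96
f = 402.85

402.85 Hz


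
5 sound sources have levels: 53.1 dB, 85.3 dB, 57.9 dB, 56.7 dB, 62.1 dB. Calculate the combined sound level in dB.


Formula: L_total = 10 * log10( sum(10^(Li/10)) )
  Source 1: 10^(53.1/10) = 204173.7945
  Source 2: 10^(85.3/10) = 338844156.1392
  Source 3: 10^(57.9/10) = 616595.0019
  Source 4: 10^(56.7/10) = 467735.1413
  Source 5: 10^(62.1/10) = 1621810.0974
Sum of linear values = 341754470.1743
L_total = 10 * log10(341754470.1743) = 85.34

85.34 dB


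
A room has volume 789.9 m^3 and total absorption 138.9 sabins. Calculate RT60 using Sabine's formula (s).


Given values:
  V = 789.9 m^3
  A = 138.9 sabins
Formula: RT60 = 0.161 * V / A
Numerator: 0.161 * 789.9 = 127.1739
RT60 = 127.1739 / 138.9 = 0.916

0.916 s


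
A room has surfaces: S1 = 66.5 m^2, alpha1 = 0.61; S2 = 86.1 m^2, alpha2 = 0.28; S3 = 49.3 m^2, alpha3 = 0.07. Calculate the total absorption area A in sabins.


Given surfaces:
  Surface 1: 66.5 * 0.61 = 40.565
  Surface 2: 86.1 * 0.28 = 24.108
  Surface 3: 49.3 * 0.07 = 3.451
Formula: A = sum(Si * alpha_i)
A = 40.565 + 24.108 + 3.451
A = 68.12

68.12 sabins


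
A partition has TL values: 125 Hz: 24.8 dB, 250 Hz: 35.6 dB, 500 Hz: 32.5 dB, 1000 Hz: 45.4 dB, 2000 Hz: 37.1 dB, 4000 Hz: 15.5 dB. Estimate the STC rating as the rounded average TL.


Given TL values at each frequency:
  125 Hz: 24.8 dB
  250 Hz: 35.6 dB
  500 Hz: 32.5 dB
  1000 Hz: 45.4 dB
  2000 Hz: 37.1 dB
  4000 Hz: 15.5 dB
Formula: STC ~ round(average of TL values)
Sum = 24.8 + 35.6 + 32.5 + 45.4 + 37.1 + 15.5 = 190.9
Average = 190.9 / 6 = 31.82
Rounded: 32

32


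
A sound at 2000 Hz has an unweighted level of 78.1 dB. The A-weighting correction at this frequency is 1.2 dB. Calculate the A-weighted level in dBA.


Given values:
  SPL = 78.1 dB
  A-weighting at 2000 Hz = 1.2 dB
Formula: L_A = SPL + A_weight
L_A = 78.1 + (1.2)
L_A = 79.3

79.3 dBA


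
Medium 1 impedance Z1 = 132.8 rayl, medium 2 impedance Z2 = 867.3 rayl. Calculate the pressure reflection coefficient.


Given values:
  Z1 = 132.8 rayl, Z2 = 867.3 rayl
Formula: R = (Z2 - Z1) / (Z2 + Z1)
Numerator: Z2 - Z1 = 867.3 - 132.8 = 734.5
Denominator: Z2 + Z1 = 867.3 + 132.8 = 1000.1
R = 734.5 / 1000.1 = 0.7344

0.7344


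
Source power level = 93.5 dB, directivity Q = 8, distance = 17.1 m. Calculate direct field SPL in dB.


Given values:
  Lw = 93.5 dB, Q = 8, r = 17.1 m
Formula: SPL = Lw + 10 * log10(Q / (4 * pi * r^2))
Compute 4 * pi * r^2 = 4 * pi * 17.1^2 = 3674.5324
Compute Q / denom = 8 / 3674.5324 = 0.00217715
Compute 10 * log10(0.00217715) = -26.6211
SPL = 93.5 + (-26.6211) = 66.88

66.88 dB


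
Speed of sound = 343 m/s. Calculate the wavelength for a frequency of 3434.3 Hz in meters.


Given values:
  c = 343 m/s, f = 3434.3 Hz
Formula: lambda = c / f
lambda = 343 / 3434.3
lambda = 0.0999

0.0999 m


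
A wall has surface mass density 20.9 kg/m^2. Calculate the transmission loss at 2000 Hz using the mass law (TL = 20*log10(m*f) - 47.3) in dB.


Given values:
  m = 20.9 kg/m^2, f = 2000 Hz
Formula: TL = 20 * log10(m * f) - 47.3
Compute m * f = 20.9 * 2000 = 41800.0
Compute log10(41800.0) = 4.621176
Compute 20 * 4.621176 = 92.4235
TL = 92.4235 - 47.3 = 45.12

45.12 dB


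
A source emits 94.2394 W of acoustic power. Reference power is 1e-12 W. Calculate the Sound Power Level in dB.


Given values:
  W = 94.2394 W
  W_ref = 1e-12 W
Formula: SWL = 10 * log10(W / W_ref)
Compute ratio: W / W_ref = 94239400000000
Compute log10: log10(94239400000000) = 13.974233
Multiply: SWL = 10 * 13.974233 = 139.74

139.74 dB


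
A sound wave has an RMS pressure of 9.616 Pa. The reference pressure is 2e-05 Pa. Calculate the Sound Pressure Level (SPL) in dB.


Given values:
  p = 9.616 Pa
  p_ref = 2e-05 Pa
Formula: SPL = 20 * log10(p / p_ref)
Compute ratio: p / p_ref = 9.616 / 2e-05 = 480800
Compute log10: log10(480800) = 5.681964
Multiply: SPL = 20 * 5.681964 = 113.64

113.64 dB


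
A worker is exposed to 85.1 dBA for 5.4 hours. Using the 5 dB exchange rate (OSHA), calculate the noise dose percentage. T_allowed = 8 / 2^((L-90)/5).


Given values:
  L = 85.1 dBA, T = 5.4 hours
Formula: T_allowed = 8 / 2^((L - 90) / 5)
Compute exponent: (85.1 - 90) / 5 = -0.98
Compute 2^(-0.98) = 0.50698
T_allowed = 8 / 0.50698 = 15.779715 hours
Dose = (T / T_allowed) * 100
Dose = (5.4 / 15.779715) * 100 = 34.22

34.22 %


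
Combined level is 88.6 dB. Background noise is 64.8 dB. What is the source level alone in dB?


Given values:
  L_total = 88.6 dB, L_bg = 64.8 dB
Formula: L_source = 10 * log10(10^(L_total/10) - 10^(L_bg/10))
Convert to linear:
  10^(88.6/10) = 724435960.075
  10^(64.8/10) = 3019951.7204
Difference: 724435960.075 - 3019951.7204 = 721416008.3546
L_source = 10 * log10(721416008.3546) = 88.58

88.58 dB


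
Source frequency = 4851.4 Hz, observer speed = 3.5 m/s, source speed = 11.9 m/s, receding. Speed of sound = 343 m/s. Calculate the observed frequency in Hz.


Given values:
  f_s = 4851.4 Hz, v_o = 3.5 m/s, v_s = 11.9 m/s
  Direction: receding
Formula: f_o = f_s * (c - v_o) / (c + v_s)
Numerator: c - v_o = 343 - 3.5 = 339.5
Denominator: c + v_s = 343 + 11.9 = 354.9
f_o = 4851.4 * 339.5 / 354.9 = 4640.89

4640.89 Hz


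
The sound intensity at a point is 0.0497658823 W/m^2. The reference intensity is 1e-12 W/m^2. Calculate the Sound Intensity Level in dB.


Given values:
  I = 0.0497658823 W/m^2
  I_ref = 1e-12 W/m^2
Formula: SIL = 10 * log10(I / I_ref)
Compute ratio: I / I_ref = 49765882300
Compute log10: log10(49765882300) = 10.696932
Multiply: SIL = 10 * 10.696932 = 106.97

106.97 dB


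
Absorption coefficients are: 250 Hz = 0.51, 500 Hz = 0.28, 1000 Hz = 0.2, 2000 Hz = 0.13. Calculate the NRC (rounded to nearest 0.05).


Given values:
  a_250 = 0.51, a_500 = 0.28
  a_1000 = 0.2, a_2000 = 0.13
Formula: NRC = (a250 + a500 + a1000 + a2000) / 4
Sum = 0.51 + 0.28 + 0.2 + 0.13 = 1.12
NRC = 1.12 / 4 = 0.28
Rounded to nearest 0.05: 0.3

0.3


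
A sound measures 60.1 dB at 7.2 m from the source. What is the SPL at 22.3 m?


Given values:
  SPL1 = 60.1 dB, r1 = 7.2 m, r2 = 22.3 m
Formula: SPL2 = SPL1 - 20 * log10(r2 / r1)
Compute ratio: r2 / r1 = 22.3 / 7.2 = 3.0972
Compute log10: log10(3.0972) = 0.490969
Compute drop: 20 * 0.490969 = 9.8194
SPL2 = 60.1 - 9.8194 = 50.28

50.28 dB


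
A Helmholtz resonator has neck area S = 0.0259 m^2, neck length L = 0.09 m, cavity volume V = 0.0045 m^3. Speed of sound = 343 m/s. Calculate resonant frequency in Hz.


Given values:
  S = 0.0259 m^2, L = 0.09 m, V = 0.0045 m^3, c = 343 m/s
Formula: f = (c / (2*pi)) * sqrt(S / (V * L))
Compute V * L = 0.0045 * 0.09 = 0.000405
Compute S / (V * L) = 0.0259 / 0.000405 = 63.9506
Compute sqrt(63.9506) = 7.996912
Compute c / (2*pi) = 343 / 6.283185 = 54.590148
f = 54.590148 * 7.996912 = 436.55

436.55 Hz


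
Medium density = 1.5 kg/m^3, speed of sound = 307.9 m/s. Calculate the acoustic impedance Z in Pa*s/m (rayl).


Given values:
  rho = 1.5 kg/m^3
  c = 307.9 m/s
Formula: Z = rho * c
Z = 1.5 * 307.9
Z = 461.85

461.85 rayl


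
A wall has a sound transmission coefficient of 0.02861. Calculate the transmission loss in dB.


Given values:
  tau = 0.02861
Formula: TL = 10 * log10(1 / tau)
Compute 1 / tau = 1 / 0.02861 = 34.9528
Compute log10(34.9528) = 1.543482
TL = 10 * 1.543482 = 15.43

15.43 dB


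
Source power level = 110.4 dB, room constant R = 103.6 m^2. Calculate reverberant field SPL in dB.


Given values:
  Lw = 110.4 dB, R = 103.6 m^2
Formula: SPL = Lw + 10 * log10(4 / R)
Compute 4 / R = 4 / 103.6 = 0.03861
Compute 10 * log10(0.03861) = -14.133
SPL = 110.4 + (-14.133) = 96.27

96.27 dB


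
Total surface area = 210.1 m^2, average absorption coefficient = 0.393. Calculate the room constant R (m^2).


Given values:
  S = 210.1 m^2, alpha = 0.393
Formula: R = S * alpha / (1 - alpha)
Numerator: 210.1 * 0.393 = 82.5693
Denominator: 1 - 0.393 = 0.607
R = 82.5693 / 0.607 = 136.03

136.03 m^2


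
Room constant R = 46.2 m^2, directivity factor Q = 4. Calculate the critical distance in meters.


Given values:
  R = 46.2 m^2, Q = 4
Formula: d_c = 0.141 * sqrt(Q * R)
Compute Q * R = 4 * 46.2 = 184.8
Compute sqrt(184.8) = 13.5941
d_c = 0.141 * 13.5941 = 1.917

1.917 m


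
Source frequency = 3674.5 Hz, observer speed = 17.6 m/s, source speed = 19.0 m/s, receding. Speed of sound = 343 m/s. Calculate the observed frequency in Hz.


Given values:
  f_s = 3674.5 Hz, v_o = 17.6 m/s, v_s = 19.0 m/s
  Direction: receding
Formula: f_o = f_s * (c - v_o) / (c + v_s)
Numerator: c - v_o = 343 - 17.6 = 325.4
Denominator: c + v_s = 343 + 19.0 = 362.0
f_o = 3674.5 * 325.4 / 362.0 = 3302.99

3302.99 Hz


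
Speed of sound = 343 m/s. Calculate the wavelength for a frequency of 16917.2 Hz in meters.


Given values:
  c = 343 m/s, f = 16917.2 Hz
Formula: lambda = c / f
lambda = 343 / 16917.2
lambda = 0.0203

0.0203 m


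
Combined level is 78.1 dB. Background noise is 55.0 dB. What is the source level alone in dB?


Given values:
  L_total = 78.1 dB, L_bg = 55.0 dB
Formula: L_source = 10 * log10(10^(L_total/10) - 10^(L_bg/10))
Convert to linear:
  10^(78.1/10) = 64565422.9035
  10^(55.0/10) = 316227.766
Difference: 64565422.9035 - 316227.766 = 64249195.1375
L_source = 10 * log10(64249195.1375) = 78.08

78.08 dB


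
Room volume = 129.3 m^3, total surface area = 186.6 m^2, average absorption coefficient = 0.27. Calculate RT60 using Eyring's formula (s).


Given values:
  V = 129.3 m^3, S = 186.6 m^2, alpha = 0.27
Formula: RT60 = 0.161 * V / (-S * ln(1 - alpha))
Compute ln(1 - 0.27) = ln(0.73) = -0.314711
Denominator: -186.6 * -0.314711 = 58.7251
Numerator: 0.161 * 129.3 = 20.8173
RT60 = 20.8173 / 58.7251 = 0.354

0.354 s


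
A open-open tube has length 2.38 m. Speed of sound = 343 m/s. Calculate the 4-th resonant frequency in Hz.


Given values:
  Tube type: open-open, L = 2.38 m, c = 343 m/s, n = 4
Formula: f_n = n * c / (2 * L)
Compute 2 * L = 2 * 2.38 = 4.76
f = 4 * 343 / 4.76
f = 288.24

288.24 Hz


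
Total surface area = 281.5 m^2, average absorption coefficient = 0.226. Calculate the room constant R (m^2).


Given values:
  S = 281.5 m^2, alpha = 0.226
Formula: R = S * alpha / (1 - alpha)
Numerator: 281.5 * 0.226 = 63.619
Denominator: 1 - 0.226 = 0.774
R = 63.619 / 0.774 = 82.2

82.2 m^2


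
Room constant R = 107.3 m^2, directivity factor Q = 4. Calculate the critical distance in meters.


Given values:
  R = 107.3 m^2, Q = 4
Formula: d_c = 0.141 * sqrt(Q * R)
Compute Q * R = 4 * 107.3 = 429.2
Compute sqrt(429.2) = 20.7171
d_c = 0.141 * 20.7171 = 2.921

2.921 m


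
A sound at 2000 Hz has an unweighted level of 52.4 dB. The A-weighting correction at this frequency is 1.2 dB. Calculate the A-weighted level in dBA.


Given values:
  SPL = 52.4 dB
  A-weighting at 2000 Hz = 1.2 dB
Formula: L_A = SPL + A_weight
L_A = 52.4 + (1.2)
L_A = 53.6

53.6 dBA


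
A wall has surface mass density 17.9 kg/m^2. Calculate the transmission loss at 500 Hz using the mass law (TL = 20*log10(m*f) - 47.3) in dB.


Given values:
  m = 17.9 kg/m^2, f = 500 Hz
Formula: TL = 20 * log10(m * f) - 47.3
Compute m * f = 17.9 * 500 = 8950.0
Compute log10(8950.0) = 3.951823
Compute 20 * 3.951823 = 79.0365
TL = 79.0365 - 47.3 = 31.74

31.74 dB


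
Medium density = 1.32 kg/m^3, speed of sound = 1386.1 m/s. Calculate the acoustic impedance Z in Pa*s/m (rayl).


Given values:
  rho = 1.32 kg/m^3
  c = 1386.1 m/s
Formula: Z = rho * c
Z = 1.32 * 1386.1
Z = 1829.65

1829.65 rayl


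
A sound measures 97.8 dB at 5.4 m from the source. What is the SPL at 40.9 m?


Given values:
  SPL1 = 97.8 dB, r1 = 5.4 m, r2 = 40.9 m
Formula: SPL2 = SPL1 - 20 * log10(r2 / r1)
Compute ratio: r2 / r1 = 40.9 / 5.4 = 7.5741
Compute log10: log10(7.5741) = 0.879331
Compute drop: 20 * 0.879331 = 17.5866
SPL2 = 97.8 - 17.5866 = 80.21

80.21 dB


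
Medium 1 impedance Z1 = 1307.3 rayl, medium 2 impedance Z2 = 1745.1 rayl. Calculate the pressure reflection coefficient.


Given values:
  Z1 = 1307.3 rayl, Z2 = 1745.1 rayl
Formula: R = (Z2 - Z1) / (Z2 + Z1)
Numerator: Z2 - Z1 = 1745.1 - 1307.3 = 437.8
Denominator: Z2 + Z1 = 1745.1 + 1307.3 = 3052.4
R = 437.8 / 3052.4 = 0.1434

0.1434


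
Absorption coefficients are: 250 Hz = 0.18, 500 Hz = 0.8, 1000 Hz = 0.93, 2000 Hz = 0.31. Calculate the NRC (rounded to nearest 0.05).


Given values:
  a_250 = 0.18, a_500 = 0.8
  a_1000 = 0.93, a_2000 = 0.31
Formula: NRC = (a250 + a500 + a1000 + a2000) / 4
Sum = 0.18 + 0.8 + 0.93 + 0.31 = 2.22
NRC = 2.22 / 4 = 0.555
Rounded to nearest 0.05: 0.55

0.55


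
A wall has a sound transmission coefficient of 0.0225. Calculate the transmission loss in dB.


Given values:
  tau = 0.0225
Formula: TL = 10 * log10(1 / tau)
Compute 1 / tau = 1 / 0.0225 = 44.4444
Compute log10(44.4444) = 1.647817
TL = 10 * 1.647817 = 16.48

16.48 dB


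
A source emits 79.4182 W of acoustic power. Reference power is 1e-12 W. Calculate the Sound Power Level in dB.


Given values:
  W = 79.4182 W
  W_ref = 1e-12 W
Formula: SWL = 10 * log10(W / W_ref)
Compute ratio: W / W_ref = 79418200000000
Compute log10: log10(79418200000000) = 13.89992
Multiply: SWL = 10 * 13.89992 = 139.0

139.0 dB


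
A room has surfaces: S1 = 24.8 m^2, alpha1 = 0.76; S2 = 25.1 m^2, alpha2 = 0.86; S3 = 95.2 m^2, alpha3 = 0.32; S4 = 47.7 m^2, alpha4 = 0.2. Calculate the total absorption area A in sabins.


Given surfaces:
  Surface 1: 24.8 * 0.76 = 18.848
  Surface 2: 25.1 * 0.86 = 21.586
  Surface 3: 95.2 * 0.32 = 30.464
  Surface 4: 47.7 * 0.2 = 9.54
Formula: A = sum(Si * alpha_i)
A = 18.848 + 21.586 + 30.464 + 9.54
A = 80.44

80.44 sabins


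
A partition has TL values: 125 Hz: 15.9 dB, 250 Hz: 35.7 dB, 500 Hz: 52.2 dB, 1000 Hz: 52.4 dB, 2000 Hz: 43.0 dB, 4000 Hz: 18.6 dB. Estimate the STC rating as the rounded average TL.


Given TL values at each frequency:
  125 Hz: 15.9 dB
  250 Hz: 35.7 dB
  500 Hz: 52.2 dB
  1000 Hz: 52.4 dB
  2000 Hz: 43.0 dB
  4000 Hz: 18.6 dB
Formula: STC ~ round(average of TL values)
Sum = 15.9 + 35.7 + 52.2 + 52.4 + 43.0 + 18.6 = 217.8
Average = 217.8 / 6 = 36.3
Rounded: 36

36


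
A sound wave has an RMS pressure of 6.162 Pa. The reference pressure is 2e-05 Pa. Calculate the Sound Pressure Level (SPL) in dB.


Given values:
  p = 6.162 Pa
  p_ref = 2e-05 Pa
Formula: SPL = 20 * log10(p / p_ref)
Compute ratio: p / p_ref = 6.162 / 2e-05 = 308100
Compute log10: log10(308100) = 5.488692
Multiply: SPL = 20 * 5.488692 = 109.77

109.77 dB


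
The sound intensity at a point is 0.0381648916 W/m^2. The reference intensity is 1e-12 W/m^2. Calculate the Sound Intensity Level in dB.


Given values:
  I = 0.0381648916 W/m^2
  I_ref = 1e-12 W/m^2
Formula: SIL = 10 * log10(I / I_ref)
Compute ratio: I / I_ref = 38164891600
Compute log10: log10(38164891600) = 10.581664
Multiply: SIL = 10 * 10.581664 = 105.82

105.82 dB


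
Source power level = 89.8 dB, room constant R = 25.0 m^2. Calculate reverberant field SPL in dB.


Given values:
  Lw = 89.8 dB, R = 25.0 m^2
Formula: SPL = Lw + 10 * log10(4 / R)
Compute 4 / R = 4 / 25.0 = 0.16
Compute 10 * log10(0.16) = -7.9588
SPL = 89.8 + (-7.9588) = 81.84

81.84 dB


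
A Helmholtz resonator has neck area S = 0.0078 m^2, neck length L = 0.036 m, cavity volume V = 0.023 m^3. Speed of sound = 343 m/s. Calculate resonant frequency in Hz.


Given values:
  S = 0.0078 m^2, L = 0.036 m, V = 0.023 m^3, c = 343 m/s
Formula: f = (c / (2*pi)) * sqrt(S / (V * L))
Compute V * L = 0.023 * 0.036 = 0.000828
Compute S / (V * L) = 0.0078 / 0.000828 = 9.4203
Compute sqrt(9.4203) = 3.069251
Compute c / (2*pi) = 343 / 6.283185 = 54.590148
f = 54.590148 * 3.069251 = 167.55

167.55 Hz


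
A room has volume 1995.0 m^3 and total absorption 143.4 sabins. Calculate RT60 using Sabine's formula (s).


Given values:
  V = 1995.0 m^3
  A = 143.4 sabins
Formula: RT60 = 0.161 * V / A
Numerator: 0.161 * 1995.0 = 321.195
RT60 = 321.195 / 143.4 = 2.24

2.24 s


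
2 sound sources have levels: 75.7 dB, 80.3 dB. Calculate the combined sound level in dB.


Formula: L_total = 10 * log10( sum(10^(Li/10)) )
  Source 1: 10^(75.7/10) = 37153522.9097
  Source 2: 10^(80.3/10) = 107151930.5238
Sum of linear values = 144305453.4335
L_total = 10 * log10(144305453.4335) = 81.59

81.59 dB


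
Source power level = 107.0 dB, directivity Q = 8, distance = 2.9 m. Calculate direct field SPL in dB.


Given values:
  Lw = 107.0 dB, Q = 8, r = 2.9 m
Formula: SPL = Lw + 10 * log10(Q / (4 * pi * r^2))
Compute 4 * pi * r^2 = 4 * pi * 2.9^2 = 105.6832
Compute Q / denom = 8 / 105.6832 = 0.07569793
Compute 10 * log10(0.07569793) = -11.2092
SPL = 107.0 + (-11.2092) = 95.79

95.79 dB


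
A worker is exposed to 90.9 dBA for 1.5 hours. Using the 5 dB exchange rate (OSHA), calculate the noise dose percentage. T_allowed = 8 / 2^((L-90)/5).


Given values:
  L = 90.9 dBA, T = 1.5 hours
Formula: T_allowed = 8 / 2^((L - 90) / 5)
Compute exponent: (90.9 - 90) / 5 = 0.18
Compute 2^(0.18) = 1.132884
T_allowed = 8 / 1.132884 = 7.061623 hours
Dose = (T / T_allowed) * 100
Dose = (1.5 / 7.061623) * 100 = 21.24

21.24 %
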